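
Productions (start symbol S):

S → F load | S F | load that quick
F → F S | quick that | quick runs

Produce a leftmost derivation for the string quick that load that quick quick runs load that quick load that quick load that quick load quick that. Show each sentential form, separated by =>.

S => S F => F load F => F S load F => F S S load F => F S S S load F => F S S S S load F => quick that S S S S load F => quick that S F S S S load F => quick that load that quick F S S S load F => quick that load that quick quick runs S S S load F => quick that load that quick quick runs load that quick S S load F => quick that load that quick quick runs load that quick load that quick S load F => quick that load that quick quick runs load that quick load that quick load that quick load F => quick that load that quick quick runs load that quick load that quick load that quick load quick that

S => S F   [S → S F]
S F => F load F   [S → F load]
F load F => F S load F   [F → F S]
F S load F => F S S load F   [F → F S]
F S S load F => F S S S load F   [F → F S]
F S S S load F => F S S S S load F   [F → F S]
F S S S S load F => quick that S S S S load F   [F → quick that]
quick that S S S S load F => quick that S F S S S load F   [S → S F]
quick that S F S S S load F => quick that load that quick F S S S load F   [S → load that quick]
quick that load that quick F S S S load F => quick that load that quick quick runs S S S load F   [F → quick runs]
quick that load that quick quick runs S S S load F => quick that load that quick quick runs load that quick S S load F   [S → load that quick]
quick that load that quick quick runs load that quick S S load F => quick that load that quick quick runs load that quick load that quick S load F   [S → load that quick]
quick that load that quick quick runs load that quick load that quick S load F => quick that load that quick quick runs load that quick load that quick load that quick load F   [S → load that quick]
quick that load that quick quick runs load that quick load that quick load that quick load F => quick that load that quick quick runs load that quick load that quick load that quick load quick that   [F → quick that]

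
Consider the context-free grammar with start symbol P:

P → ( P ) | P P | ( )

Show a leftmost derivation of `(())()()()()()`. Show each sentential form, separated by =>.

P => PP   [P → P P]
PP => PPP   [P → P P]
PPP => PPPP   [P → P P]
PPPP => PPPPP   [P → P P]
PPPPP => (P)PPPP   [P → ( P )]
(P)PPPP => (())PPPP   [P → ( )]
(())PPPP => (())()PPP   [P → ( )]
(())()PPP => (())()PPPP   [P → P P]
(())()PPPP => (())()()PPP   [P → ( )]
(())()()PPP => (())()()()PP   [P → ( )]
(())()()()PP => (())()()()()P   [P → ( )]
(())()()()()P => (())()()()()()   [P → ( )]

P=>PP=>PPP=>PPPP=>PPPPP=>(P)PPPP=>(())PPPP=>(())()PPP=>(())()PPPP=>(())()()PPP=>(())()()()PP=>(())()()()()P=>(())()()()()()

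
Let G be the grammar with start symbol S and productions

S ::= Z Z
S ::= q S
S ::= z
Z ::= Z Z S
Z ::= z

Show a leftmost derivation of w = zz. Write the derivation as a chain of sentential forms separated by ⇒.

S ⇒ ZZ ⇒ zZ ⇒ zz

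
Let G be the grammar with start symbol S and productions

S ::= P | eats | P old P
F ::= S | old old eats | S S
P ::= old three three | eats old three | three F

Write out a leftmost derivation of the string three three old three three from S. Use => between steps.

S => P => three F => three S => three P => three three F => three three S => three three P => three three old three three

S => P   [S ::= P]
P => three F   [P ::= three F]
three F => three S   [F ::= S]
three S => three P   [S ::= P]
three P => three three F   [P ::= three F]
three three F => three three S   [F ::= S]
three three S => three three P   [S ::= P]
three three P => three three old three three   [P ::= old three three]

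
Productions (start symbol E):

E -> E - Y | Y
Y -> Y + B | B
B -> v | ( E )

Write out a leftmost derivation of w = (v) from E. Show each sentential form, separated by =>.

E => Y => B => (E) => (Y) => (B) => (v)

E => Y   [E -> Y]
Y => B   [Y -> B]
B => (E)   [B -> ( E )]
(E) => (Y)   [E -> Y]
(Y) => (B)   [Y -> B]
(B) => (v)   [B -> v]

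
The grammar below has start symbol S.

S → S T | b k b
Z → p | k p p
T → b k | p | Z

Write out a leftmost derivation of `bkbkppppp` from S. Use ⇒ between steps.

S ⇒ ST ⇒ STT ⇒ STTT ⇒ STTTT ⇒ bkbTTTT ⇒ bkbZTTT ⇒ bkbkppTTT ⇒ bkbkppZTT ⇒ bkbkpppTT ⇒ bkbkpppZT ⇒ bkbkppppT ⇒ bkbkppppp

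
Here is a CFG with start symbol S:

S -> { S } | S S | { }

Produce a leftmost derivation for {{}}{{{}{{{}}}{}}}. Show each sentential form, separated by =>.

S => SS => {S}S => {{}}S => {{}}{S} => {{}}{{S}} => {{}}{{SS}} => {{}}{{SSS}} => {{}}{{{}SS}} => {{}}{{{}{S}S}} => {{}}{{{}{{S}}S}} => {{}}{{{}{{{}}}S}} => {{}}{{{}{{{}}}{}}}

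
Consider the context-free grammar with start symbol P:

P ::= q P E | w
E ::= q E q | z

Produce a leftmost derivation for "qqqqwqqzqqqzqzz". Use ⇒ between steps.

P ⇒ qPE   [P ::= q P E]
qPE ⇒ qqPEE   [P ::= q P E]
qqPEE ⇒ qqqPEEE   [P ::= q P E]
qqqPEEE ⇒ qqqqPEEEE   [P ::= q P E]
qqqqPEEEE ⇒ qqqqwEEEE   [P ::= w]
qqqqwEEEE ⇒ qqqqwqEqEEE   [E ::= q E q]
qqqqwqEqEEE ⇒ qqqqwqqEqqEEE   [E ::= q E q]
qqqqwqqEqqEEE ⇒ qqqqwqqzqqEEE   [E ::= z]
qqqqwqqzqqEEE ⇒ qqqqwqqzqqqEqEE   [E ::= q E q]
qqqqwqqzqqqEqEE ⇒ qqqqwqqzqqqzqEE   [E ::= z]
qqqqwqqzqqqzqEE ⇒ qqqqwqqzqqqzqzE   [E ::= z]
qqqqwqqzqqqzqzE ⇒ qqqqwqqzqqqzqzz   [E ::= z]

P ⇒ qPE ⇒ qqPEE ⇒ qqqPEEE ⇒ qqqqPEEEE ⇒ qqqqwEEEE ⇒ qqqqwqEqEEE ⇒ qqqqwqqEqqEEE ⇒ qqqqwqqzqqEEE ⇒ qqqqwqqzqqqEqEE ⇒ qqqqwqqzqqqzqEE ⇒ qqqqwqqzqqqzqzE ⇒ qqqqwqqzqqqzqzz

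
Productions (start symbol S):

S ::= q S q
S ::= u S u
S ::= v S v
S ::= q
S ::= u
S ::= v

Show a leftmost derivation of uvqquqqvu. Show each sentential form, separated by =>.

S => uSu => uvSvu => uvqSqvu => uvqqSqqvu => uvqquqqvu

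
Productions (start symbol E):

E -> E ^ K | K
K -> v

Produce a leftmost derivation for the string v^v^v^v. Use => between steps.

E => E^K => E^K^K => E^K^K^K => K^K^K^K => v^K^K^K => v^v^K^K => v^v^v^K => v^v^v^v

E => E^K   [E -> E ^ K]
E^K => E^K^K   [E -> E ^ K]
E^K^K => E^K^K^K   [E -> E ^ K]
E^K^K^K => K^K^K^K   [E -> K]
K^K^K^K => v^K^K^K   [K -> v]
v^K^K^K => v^v^K^K   [K -> v]
v^v^K^K => v^v^v^K   [K -> v]
v^v^v^K => v^v^v^v   [K -> v]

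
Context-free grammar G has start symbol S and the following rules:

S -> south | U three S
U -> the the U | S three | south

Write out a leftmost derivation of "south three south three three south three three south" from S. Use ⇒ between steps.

S ⇒ U three S   [S -> U three S]
U three S ⇒ S three three S   [U -> S three]
S three three S ⇒ U three S three three S   [S -> U three S]
U three S three three S ⇒ south three S three three S   [U -> south]
south three S three three S ⇒ south three U three S three three S   [S -> U three S]
south three U three S three three S ⇒ south three S three three S three three S   [U -> S three]
south three S three three S three three S ⇒ south three south three three S three three S   [S -> south]
south three south three three S three three S ⇒ south three south three three south three three S   [S -> south]
south three south three three south three three S ⇒ south three south three three south three three south   [S -> south]

S ⇒ U three S ⇒ S three three S ⇒ U three S three three S ⇒ south three S three three S ⇒ south three U three S three three S ⇒ south three S three three S three three S ⇒ south three south three three S three three S ⇒ south three south three three south three three S ⇒ south three south three three south three three south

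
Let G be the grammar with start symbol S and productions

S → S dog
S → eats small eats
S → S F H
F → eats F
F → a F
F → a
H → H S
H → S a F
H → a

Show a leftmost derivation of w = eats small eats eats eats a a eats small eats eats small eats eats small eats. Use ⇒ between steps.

S ⇒ S F H ⇒ eats small eats F H ⇒ eats small eats eats F H ⇒ eats small eats eats eats F H ⇒ eats small eats eats eats a H ⇒ eats small eats eats eats a H S ⇒ eats small eats eats eats a H S S ⇒ eats small eats eats eats a H S S S ⇒ eats small eats eats eats a a S S S ⇒ eats small eats eats eats a a eats small eats S S ⇒ eats small eats eats eats a a eats small eats eats small eats S ⇒ eats small eats eats eats a a eats small eats eats small eats eats small eats

S ⇒ S F H   [S → S F H]
S F H ⇒ eats small eats F H   [S → eats small eats]
eats small eats F H ⇒ eats small eats eats F H   [F → eats F]
eats small eats eats F H ⇒ eats small eats eats eats F H   [F → eats F]
eats small eats eats eats F H ⇒ eats small eats eats eats a H   [F → a]
eats small eats eats eats a H ⇒ eats small eats eats eats a H S   [H → H S]
eats small eats eats eats a H S ⇒ eats small eats eats eats a H S S   [H → H S]
eats small eats eats eats a H S S ⇒ eats small eats eats eats a H S S S   [H → H S]
eats small eats eats eats a H S S S ⇒ eats small eats eats eats a a S S S   [H → a]
eats small eats eats eats a a S S S ⇒ eats small eats eats eats a a eats small eats S S   [S → eats small eats]
eats small eats eats eats a a eats small eats S S ⇒ eats small eats eats eats a a eats small eats eats small eats S   [S → eats small eats]
eats small eats eats eats a a eats small eats eats small eats S ⇒ eats small eats eats eats a a eats small eats eats small eats eats small eats   [S → eats small eats]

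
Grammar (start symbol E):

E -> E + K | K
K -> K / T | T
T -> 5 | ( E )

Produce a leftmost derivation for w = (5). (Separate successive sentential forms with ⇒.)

E⇒K⇒T⇒(E)⇒(K)⇒(T)⇒(5)

E ⇒ K   [E -> K]
K ⇒ T   [K -> T]
T ⇒ (E)   [T -> ( E )]
(E) ⇒ (K)   [E -> K]
(K) ⇒ (T)   [K -> T]
(T) ⇒ (5)   [T -> 5]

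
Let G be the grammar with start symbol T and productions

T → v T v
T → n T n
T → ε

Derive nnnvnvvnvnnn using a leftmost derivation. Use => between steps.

T => nTn   [T → n T n]
nTn => nnTnn   [T → n T n]
nnTnn => nnnTnnn   [T → n T n]
nnnTnnn => nnnvTvnnn   [T → v T v]
nnnvTvnnn => nnnvnTnvnnn   [T → n T n]
nnnvnTnvnnn => nnnvnvTvnvnnn   [T → v T v]
nnnvnvTvnvnnn => nnnvnvvnvnnn   [T → ε]

T=>nTn=>nnTnn=>nnnTnnn=>nnnvTvnnn=>nnnvnTnvnnn=>nnnvnvTvnvnnn=>nnnvnvvnvnnn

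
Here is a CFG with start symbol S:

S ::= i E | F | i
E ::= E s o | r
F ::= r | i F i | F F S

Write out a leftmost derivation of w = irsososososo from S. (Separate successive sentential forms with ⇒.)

S⇒iE⇒iEso⇒iEsoso⇒iEsososo⇒iEsosososo⇒iEsososososo⇒irsososososo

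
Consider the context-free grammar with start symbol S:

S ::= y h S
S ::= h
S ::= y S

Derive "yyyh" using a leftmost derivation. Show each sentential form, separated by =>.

S => yS => yyS => yyyS => yyyh

S => yS   [S ::= y S]
yS => yyS   [S ::= y S]
yyS => yyyS   [S ::= y S]
yyyS => yyyh   [S ::= h]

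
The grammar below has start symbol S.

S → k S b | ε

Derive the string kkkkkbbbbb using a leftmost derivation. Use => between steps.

S => kSb => kkSbb => kkkSbbb => kkkkSbbbb => kkkkkSbbbbb => kkkkkbbbbb

S => kSb   [S → k S b]
kSb => kkSbb   [S → k S b]
kkSbb => kkkSbbb   [S → k S b]
kkkSbbb => kkkkSbbbb   [S → k S b]
kkkkSbbbb => kkkkkSbbbbb   [S → k S b]
kkkkkSbbbbb => kkkkkbbbbb   [S → ε]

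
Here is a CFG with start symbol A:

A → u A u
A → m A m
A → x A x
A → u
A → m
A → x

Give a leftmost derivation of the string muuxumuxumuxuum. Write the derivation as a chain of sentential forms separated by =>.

A => mAm => muAum => muuAuum => muuxAxuum => muuxuAuxuum => muuxumAmuxuum => muuxumuAumuxuum => muuxumuxumuxuum

A => mAm   [A → m A m]
mAm => muAum   [A → u A u]
muAum => muuAuum   [A → u A u]
muuAuum => muuxAxuum   [A → x A x]
muuxAxuum => muuxuAuxuum   [A → u A u]
muuxuAuxuum => muuxumAmuxuum   [A → m A m]
muuxumAmuxuum => muuxumuAumuxuum   [A → u A u]
muuxumuAumuxuum => muuxumuxumuxuum   [A → x]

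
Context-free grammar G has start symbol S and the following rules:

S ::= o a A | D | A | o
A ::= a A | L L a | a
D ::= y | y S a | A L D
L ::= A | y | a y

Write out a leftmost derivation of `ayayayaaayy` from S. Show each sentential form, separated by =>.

S=>D=>ALD=>LLaLD=>ayLaLD=>ayayaLD=>ayayayD=>ayayayALD=>ayayayaALD=>ayayayaaLD=>ayayayaaayD=>ayayayaaayy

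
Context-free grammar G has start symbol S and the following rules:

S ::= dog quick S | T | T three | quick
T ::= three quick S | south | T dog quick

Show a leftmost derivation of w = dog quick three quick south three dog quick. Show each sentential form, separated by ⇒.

S ⇒ dog quick S   [S ::= dog quick S]
dog quick S ⇒ dog quick T   [S ::= T]
dog quick T ⇒ dog quick T dog quick   [T ::= T dog quick]
dog quick T dog quick ⇒ dog quick three quick S dog quick   [T ::= three quick S]
dog quick three quick S dog quick ⇒ dog quick three quick T three dog quick   [S ::= T three]
dog quick three quick T three dog quick ⇒ dog quick three quick south three dog quick   [T ::= south]

S ⇒ dog quick S ⇒ dog quick T ⇒ dog quick T dog quick ⇒ dog quick three quick S dog quick ⇒ dog quick three quick T three dog quick ⇒ dog quick three quick south three dog quick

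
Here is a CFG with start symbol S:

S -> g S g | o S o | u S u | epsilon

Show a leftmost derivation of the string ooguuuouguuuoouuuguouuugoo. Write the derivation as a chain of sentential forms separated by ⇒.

S⇒oSo⇒ooSoo⇒oogSgoo⇒ooguSugoo⇒ooguuSuugoo⇒ooguuuSuuugoo⇒ooguuuoSouuugoo⇒ooguuuouSuouuugoo⇒ooguuuougSguouuugoo⇒ooguuuouguSuguouuugoo⇒ooguuuouguuSuuguouuugoo⇒ooguuuouguuuSuuuguouuugoo⇒ooguuuouguuuoSouuuguouuugoo⇒ooguuuouguuuoouuuguouuugoo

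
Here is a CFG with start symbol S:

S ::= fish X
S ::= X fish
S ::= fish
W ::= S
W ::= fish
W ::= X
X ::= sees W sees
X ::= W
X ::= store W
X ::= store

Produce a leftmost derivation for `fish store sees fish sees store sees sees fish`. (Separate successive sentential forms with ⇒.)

S ⇒ fish X ⇒ fish store W ⇒ fish store S ⇒ fish store X fish ⇒ fish store sees W sees fish ⇒ fish store sees S sees fish ⇒ fish store sees fish X sees fish ⇒ fish store sees fish sees W sees sees fish ⇒ fish store sees fish sees X sees sees fish ⇒ fish store sees fish sees store sees sees fish

S ⇒ fish X   [S ::= fish X]
fish X ⇒ fish store W   [X ::= store W]
fish store W ⇒ fish store S   [W ::= S]
fish store S ⇒ fish store X fish   [S ::= X fish]
fish store X fish ⇒ fish store sees W sees fish   [X ::= sees W sees]
fish store sees W sees fish ⇒ fish store sees S sees fish   [W ::= S]
fish store sees S sees fish ⇒ fish store sees fish X sees fish   [S ::= fish X]
fish store sees fish X sees fish ⇒ fish store sees fish sees W sees sees fish   [X ::= sees W sees]
fish store sees fish sees W sees sees fish ⇒ fish store sees fish sees X sees sees fish   [W ::= X]
fish store sees fish sees X sees sees fish ⇒ fish store sees fish sees store sees sees fish   [X ::= store]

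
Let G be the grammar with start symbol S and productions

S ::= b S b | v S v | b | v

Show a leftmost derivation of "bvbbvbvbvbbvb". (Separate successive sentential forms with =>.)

S => bSb   [S ::= b S b]
bSb => bvSvb   [S ::= v S v]
bvSvb => bvbSbvb   [S ::= b S b]
bvbSbvb => bvbbSbbvb   [S ::= b S b]
bvbbSbbvb => bvbbvSvbbvb   [S ::= v S v]
bvbbvSvbbvb => bvbbvbSbvbbvb   [S ::= b S b]
bvbbvbSbvbbvb => bvbbvbvbvbbvb   [S ::= v]

S => bSb => bvSvb => bvbSbvb => bvbbSbbvb => bvbbvSvbbvb => bvbbvbSbvbbvb => bvbbvbvbvbbvb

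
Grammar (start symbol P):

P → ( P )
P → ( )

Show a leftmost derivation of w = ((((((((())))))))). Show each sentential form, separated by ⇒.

P ⇒ (P)   [P → ( P )]
(P) ⇒ ((P))   [P → ( P )]
((P)) ⇒ (((P)))   [P → ( P )]
(((P))) ⇒ ((((P))))   [P → ( P )]
((((P)))) ⇒ (((((P)))))   [P → ( P )]
(((((P))))) ⇒ ((((((P))))))   [P → ( P )]
((((((P)))))) ⇒ (((((((P)))))))   [P → ( P )]
(((((((P))))))) ⇒ ((((((((P))))))))   [P → ( P )]
((((((((P)))))))) ⇒ ((((((((()))))))))   [P → ( )]

P⇒(P)⇒((P))⇒(((P)))⇒((((P))))⇒(((((P)))))⇒((((((P))))))⇒(((((((P)))))))⇒((((((((P))))))))⇒((((((((()))))))))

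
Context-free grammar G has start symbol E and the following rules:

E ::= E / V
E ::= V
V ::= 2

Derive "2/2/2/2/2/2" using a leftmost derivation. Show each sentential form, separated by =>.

E => E/V   [E ::= E / V]
E/V => E/V/V   [E ::= E / V]
E/V/V => E/V/V/V   [E ::= E / V]
E/V/V/V => E/V/V/V/V   [E ::= E / V]
E/V/V/V/V => E/V/V/V/V/V   [E ::= E / V]
E/V/V/V/V/V => V/V/V/V/V/V   [E ::= V]
V/V/V/V/V/V => 2/V/V/V/V/V   [V ::= 2]
2/V/V/V/V/V => 2/2/V/V/V/V   [V ::= 2]
2/2/V/V/V/V => 2/2/2/V/V/V   [V ::= 2]
2/2/2/V/V/V => 2/2/2/2/V/V   [V ::= 2]
2/2/2/2/V/V => 2/2/2/2/2/V   [V ::= 2]
2/2/2/2/2/V => 2/2/2/2/2/2   [V ::= 2]

E => E/V => E/V/V => E/V/V/V => E/V/V/V/V => E/V/V/V/V/V => V/V/V/V/V/V => 2/V/V/V/V/V => 2/2/V/V/V/V => 2/2/2/V/V/V => 2/2/2/2/V/V => 2/2/2/2/2/V => 2/2/2/2/2/2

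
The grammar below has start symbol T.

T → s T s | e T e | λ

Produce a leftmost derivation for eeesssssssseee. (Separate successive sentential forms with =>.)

T=>eTe=>eeTee=>eeeTeee=>eeesTseee=>eeessTsseee=>eeesssTssseee=>eeessssTsssseee=>eeesssssssseee

T => eTe   [T → e T e]
eTe => eeTee   [T → e T e]
eeTee => eeeTeee   [T → e T e]
eeeTeee => eeesTseee   [T → s T s]
eeesTseee => eeessTsseee   [T → s T s]
eeessTsseee => eeesssTssseee   [T → s T s]
eeesssTssseee => eeessssTsssseee   [T → s T s]
eeessssTsssseee => eeesssssssseee   [T → λ]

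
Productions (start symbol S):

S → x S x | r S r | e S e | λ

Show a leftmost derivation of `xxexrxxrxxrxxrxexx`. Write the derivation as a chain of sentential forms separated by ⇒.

S ⇒ xSx   [S → x S x]
xSx ⇒ xxSxx   [S → x S x]
xxSxx ⇒ xxeSexx   [S → e S e]
xxeSexx ⇒ xxexSxexx   [S → x S x]
xxexSxexx ⇒ xxexrSrxexx   [S → r S r]
xxexrSrxexx ⇒ xxexrxSxrxexx   [S → x S x]
xxexrxSxrxexx ⇒ xxexrxxSxxrxexx   [S → x S x]
xxexrxxSxxrxexx ⇒ xxexrxxrSrxxrxexx   [S → r S r]
xxexrxxrSrxxrxexx ⇒ xxexrxxrxSxrxxrxexx   [S → x S x]
xxexrxxrxSxrxxrxexx ⇒ xxexrxxrxxrxxrxexx   [S → λ]

S ⇒ xSx ⇒ xxSxx ⇒ xxeSexx ⇒ xxexSxexx ⇒ xxexrSrxexx ⇒ xxexrxSxrxexx ⇒ xxexrxxSxxrxexx ⇒ xxexrxxrSrxxrxexx ⇒ xxexrxxrxSxrxxrxexx ⇒ xxexrxxrxxrxxrxexx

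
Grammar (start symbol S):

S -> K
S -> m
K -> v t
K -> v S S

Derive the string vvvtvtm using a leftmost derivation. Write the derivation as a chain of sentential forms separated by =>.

S => K   [S -> K]
K => vSS   [K -> v S S]
vSS => vKS   [S -> K]
vKS => vvSSS   [K -> v S S]
vvSSS => vvKSS   [S -> K]
vvKSS => vvvtSS   [K -> v t]
vvvtSS => vvvtKS   [S -> K]
vvvtKS => vvvtvtS   [K -> v t]
vvvtvtS => vvvtvtm   [S -> m]

S => K => vSS => vKS => vvSSS => vvKSS => vvvtSS => vvvtKS => vvvtvtS => vvvtvtm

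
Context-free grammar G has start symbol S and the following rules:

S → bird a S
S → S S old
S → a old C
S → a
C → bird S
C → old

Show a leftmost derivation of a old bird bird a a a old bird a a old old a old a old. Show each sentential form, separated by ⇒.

S ⇒ a old C ⇒ a old bird S ⇒ a old bird S S old ⇒ a old bird bird a S S old ⇒ a old bird bird a S S old S old ⇒ a old bird bird a S S old S old S old ⇒ a old bird bird a a S old S old S old ⇒ a old bird bird a a a old C old S old S old ⇒ a old bird bird a a a old bird S old S old S old ⇒ a old bird bird a a a old bird S S old old S old S old ⇒ a old bird bird a a a old bird a S old old S old S old ⇒ a old bird bird a a a old bird a a old old S old S old ⇒ a old bird bird a a a old bird a a old old a old S old ⇒ a old bird bird a a a old bird a a old old a old a old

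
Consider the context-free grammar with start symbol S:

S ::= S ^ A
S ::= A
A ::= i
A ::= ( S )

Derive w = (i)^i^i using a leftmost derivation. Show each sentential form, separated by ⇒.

S ⇒ S^A ⇒ S^A^A ⇒ A^A^A ⇒ (S)^A^A ⇒ (A)^A^A ⇒ (i)^A^A ⇒ (i)^i^A ⇒ (i)^i^i

S ⇒ S^A   [S ::= S ^ A]
S^A ⇒ S^A^A   [S ::= S ^ A]
S^A^A ⇒ A^A^A   [S ::= A]
A^A^A ⇒ (S)^A^A   [A ::= ( S )]
(S)^A^A ⇒ (A)^A^A   [S ::= A]
(A)^A^A ⇒ (i)^A^A   [A ::= i]
(i)^A^A ⇒ (i)^i^A   [A ::= i]
(i)^i^A ⇒ (i)^i^i   [A ::= i]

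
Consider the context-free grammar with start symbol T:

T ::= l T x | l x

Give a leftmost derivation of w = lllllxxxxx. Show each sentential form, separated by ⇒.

T ⇒ lTx ⇒ llTxx ⇒ lllTxxx ⇒ llllTxxxx ⇒ lllllxxxxx

T ⇒ lTx   [T ::= l T x]
lTx ⇒ llTxx   [T ::= l T x]
llTxx ⇒ lllTxxx   [T ::= l T x]
lllTxxx ⇒ llllTxxxx   [T ::= l T x]
llllTxxxx ⇒ lllllxxxxx   [T ::= l x]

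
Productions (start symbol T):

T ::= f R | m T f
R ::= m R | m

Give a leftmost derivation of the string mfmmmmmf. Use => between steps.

T=>mTf=>mfRf=>mfmRf=>mfmmRf=>mfmmmRf=>mfmmmmRf=>mfmmmmmf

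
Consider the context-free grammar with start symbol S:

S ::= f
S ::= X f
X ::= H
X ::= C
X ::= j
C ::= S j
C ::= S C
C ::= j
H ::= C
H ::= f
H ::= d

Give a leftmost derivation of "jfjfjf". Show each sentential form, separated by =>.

S => Xf => Cf => Sjf => Xfjf => Hfjf => Cfjf => Sjfjf => Xfjfjf => Cfjfjf => jfjfjf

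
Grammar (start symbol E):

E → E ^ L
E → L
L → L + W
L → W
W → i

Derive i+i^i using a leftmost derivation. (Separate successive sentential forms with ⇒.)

E ⇒ E^L ⇒ L^L ⇒ L+W^L ⇒ W+W^L ⇒ i+W^L ⇒ i+i^L ⇒ i+i^W ⇒ i+i^i

E ⇒ E^L   [E → E ^ L]
E^L ⇒ L^L   [E → L]
L^L ⇒ L+W^L   [L → L + W]
L+W^L ⇒ W+W^L   [L → W]
W+W^L ⇒ i+W^L   [W → i]
i+W^L ⇒ i+i^L   [W → i]
i+i^L ⇒ i+i^W   [L → W]
i+i^W ⇒ i+i^i   [W → i]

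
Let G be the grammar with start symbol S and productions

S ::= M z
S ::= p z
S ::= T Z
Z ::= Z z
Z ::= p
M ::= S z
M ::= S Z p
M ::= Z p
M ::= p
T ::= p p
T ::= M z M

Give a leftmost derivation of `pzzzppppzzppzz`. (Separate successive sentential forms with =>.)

S=>TZ=>MzMZ=>SzzMZ=>pzzzMZ=>pzzzSZpZ=>pzzzTZZpZ=>pzzzppZZpZ=>pzzzpppZpZ=>pzzzpppZzpZ=>pzzzpppZzzpZ=>pzzzppppzzpZ=>pzzzppppzzpZz=>pzzzppppzzpZzz=>pzzzppppzzppzz

S => TZ   [S ::= T Z]
TZ => MzMZ   [T ::= M z M]
MzMZ => SzzMZ   [M ::= S z]
SzzMZ => pzzzMZ   [S ::= p z]
pzzzMZ => pzzzSZpZ   [M ::= S Z p]
pzzzSZpZ => pzzzTZZpZ   [S ::= T Z]
pzzzTZZpZ => pzzzppZZpZ   [T ::= p p]
pzzzppZZpZ => pzzzpppZpZ   [Z ::= p]
pzzzpppZpZ => pzzzpppZzpZ   [Z ::= Z z]
pzzzpppZzpZ => pzzzpppZzzpZ   [Z ::= Z z]
pzzzpppZzzpZ => pzzzppppzzpZ   [Z ::= p]
pzzzppppzzpZ => pzzzppppzzpZz   [Z ::= Z z]
pzzzppppzzpZz => pzzzppppzzpZzz   [Z ::= Z z]
pzzzppppzzpZzz => pzzzppppzzppzz   [Z ::= p]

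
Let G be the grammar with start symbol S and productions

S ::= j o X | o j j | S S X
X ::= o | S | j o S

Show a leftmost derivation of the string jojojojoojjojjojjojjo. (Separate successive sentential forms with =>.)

S=>SSX=>joXSX=>jojoSSX=>jojojoXSX=>jojojojoSSX=>jojojojoSSXSX=>jojojojoojjSXSX=>jojojojoojjojjXSX=>jojojojoojjojjSSX=>jojojojoojjojjojjSX=>jojojojoojjojjojjojjX=>jojojojoojjojjojjojjo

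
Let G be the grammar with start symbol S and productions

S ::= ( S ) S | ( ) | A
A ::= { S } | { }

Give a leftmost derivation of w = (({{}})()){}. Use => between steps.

S => (S)S => ((S)S)S => ((A)S)S => (({S})S)S => (({A})S)S => (({{}})S)S => (({{}})())S => (({{}})())A => (({{}})()){}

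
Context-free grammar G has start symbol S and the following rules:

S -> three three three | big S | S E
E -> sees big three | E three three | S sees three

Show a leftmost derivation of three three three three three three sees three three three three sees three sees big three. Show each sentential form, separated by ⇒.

S ⇒ S E ⇒ S E E ⇒ S E E E ⇒ three three three E E E ⇒ three three three S sees three E E ⇒ three three three three three three sees three E E ⇒ three three three three three three sees three S sees three E ⇒ three three three three three three sees three three three three sees three E ⇒ three three three three three three sees three three three three sees three sees big three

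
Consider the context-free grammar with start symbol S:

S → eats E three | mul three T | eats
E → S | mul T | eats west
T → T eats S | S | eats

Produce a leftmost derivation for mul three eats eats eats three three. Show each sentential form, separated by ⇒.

S ⇒ mul three T ⇒ mul three S ⇒ mul three eats E three ⇒ mul three eats S three ⇒ mul three eats eats E three three ⇒ mul three eats eats S three three ⇒ mul three eats eats eats three three

S ⇒ mul three T   [S → mul three T]
mul three T ⇒ mul three S   [T → S]
mul three S ⇒ mul three eats E three   [S → eats E three]
mul three eats E three ⇒ mul three eats S three   [E → S]
mul three eats S three ⇒ mul three eats eats E three three   [S → eats E three]
mul three eats eats E three three ⇒ mul three eats eats S three three   [E → S]
mul three eats eats S three three ⇒ mul three eats eats eats three three   [S → eats]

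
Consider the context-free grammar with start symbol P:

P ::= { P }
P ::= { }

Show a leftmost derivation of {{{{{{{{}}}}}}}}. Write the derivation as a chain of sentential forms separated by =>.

P => {P} => {{P}} => {{{P}}} => {{{{P}}}} => {{{{{P}}}}} => {{{{{{P}}}}}} => {{{{{{{P}}}}}}} => {{{{{{{{}}}}}}}}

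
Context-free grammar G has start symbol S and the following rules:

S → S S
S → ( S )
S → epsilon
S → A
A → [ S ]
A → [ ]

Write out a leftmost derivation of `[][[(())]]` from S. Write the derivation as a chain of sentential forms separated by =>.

S => SS   [S → S S]
SS => AS   [S → A]
AS => []S   [A → [ ]]
[]S => []A   [S → A]
[]A => [][S]   [A → [ S ]]
[][S] => [][A]   [S → A]
[][A] => [][[S]]   [A → [ S ]]
[][[S]] => [][[SS]]   [S → S S]
[][[SS]] => [][[(S)S]]   [S → ( S )]
[][[(S)S]] => [][[((S))S]]   [S → ( S )]
[][[((S))S]] => [][[(())S]]   [S → epsilon]
[][[(())S]] => [][[(())]]   [S → epsilon]

S => SS => AS => []S => []A => [][S] => [][A] => [][[S]] => [][[SS]] => [][[(S)S]] => [][[((S))S]] => [][[(())S]] => [][[(())]]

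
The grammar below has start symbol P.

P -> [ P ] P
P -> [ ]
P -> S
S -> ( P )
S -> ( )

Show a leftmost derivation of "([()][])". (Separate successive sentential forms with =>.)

P => S   [P -> S]
S => (P)   [S -> ( P )]
(P) => ([P]P)   [P -> [ P ] P]
([P]P) => ([S]P)   [P -> S]
([S]P) => ([()]P)   [S -> ( )]
([()]P) => ([()][])   [P -> [ ]]

P => S => (P) => ([P]P) => ([S]P) => ([()]P) => ([()][])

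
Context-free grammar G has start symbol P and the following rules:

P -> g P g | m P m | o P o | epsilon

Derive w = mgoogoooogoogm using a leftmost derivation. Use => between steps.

P=>mPm=>mgPgm=>mgoPogm=>mgooPoogm=>mgoogPgoogm=>mgoogoPogoogm=>mgoogooPoogoogm=>mgoogoooogoogm

P => mPm   [P -> m P m]
mPm => mgPgm   [P -> g P g]
mgPgm => mgoPogm   [P -> o P o]
mgoPogm => mgooPoogm   [P -> o P o]
mgooPoogm => mgoogPgoogm   [P -> g P g]
mgoogPgoogm => mgoogoPogoogm   [P -> o P o]
mgoogoPogoogm => mgoogooPoogoogm   [P -> o P o]
mgoogooPoogoogm => mgoogoooogoogm   [P -> epsilon]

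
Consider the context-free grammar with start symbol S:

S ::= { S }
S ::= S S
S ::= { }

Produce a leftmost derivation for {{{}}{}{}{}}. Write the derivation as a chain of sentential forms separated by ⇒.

S ⇒ {S} ⇒ {SS} ⇒ {SSS} ⇒ {SSSS} ⇒ {{S}SSS} ⇒ {{{}}SSS} ⇒ {{{}}{}SS} ⇒ {{{}}{}{}S} ⇒ {{{}}{}{}{}}

S ⇒ {S}   [S ::= { S }]
{S} ⇒ {SS}   [S ::= S S]
{SS} ⇒ {SSS}   [S ::= S S]
{SSS} ⇒ {SSSS}   [S ::= S S]
{SSSS} ⇒ {{S}SSS}   [S ::= { S }]
{{S}SSS} ⇒ {{{}}SSS}   [S ::= { }]
{{{}}SSS} ⇒ {{{}}{}SS}   [S ::= { }]
{{{}}{}SS} ⇒ {{{}}{}{}S}   [S ::= { }]
{{{}}{}{}S} ⇒ {{{}}{}{}{}}   [S ::= { }]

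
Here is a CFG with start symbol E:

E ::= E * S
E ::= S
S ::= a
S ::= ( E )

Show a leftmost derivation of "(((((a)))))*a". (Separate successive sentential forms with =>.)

E => E*S   [E ::= E * S]
E*S => S*S   [E ::= S]
S*S => (E)*S   [S ::= ( E )]
(E)*S => (S)*S   [E ::= S]
(S)*S => ((E))*S   [S ::= ( E )]
((E))*S => ((S))*S   [E ::= S]
((S))*S => (((E)))*S   [S ::= ( E )]
(((E)))*S => (((S)))*S   [E ::= S]
(((S)))*S => ((((E))))*S   [S ::= ( E )]
((((E))))*S => ((((S))))*S   [E ::= S]
((((S))))*S => (((((E)))))*S   [S ::= ( E )]
(((((E)))))*S => (((((S)))))*S   [E ::= S]
(((((S)))))*S => (((((a)))))*S   [S ::= a]
(((((a)))))*S => (((((a)))))*a   [S ::= a]

E => E*S => S*S => (E)*S => (S)*S => ((E))*S => ((S))*S => (((E)))*S => (((S)))*S => ((((E))))*S => ((((S))))*S => (((((E)))))*S => (((((S)))))*S => (((((a)))))*S => (((((a)))))*a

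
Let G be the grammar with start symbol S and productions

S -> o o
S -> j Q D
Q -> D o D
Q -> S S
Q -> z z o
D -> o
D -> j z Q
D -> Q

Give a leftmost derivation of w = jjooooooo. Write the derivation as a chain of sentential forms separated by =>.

S => jQD => jSSD => jjQDSD => jjDoDDSD => jjooDDSD => jjoooDSD => jjooooSD => jjooooooD => jjooooooo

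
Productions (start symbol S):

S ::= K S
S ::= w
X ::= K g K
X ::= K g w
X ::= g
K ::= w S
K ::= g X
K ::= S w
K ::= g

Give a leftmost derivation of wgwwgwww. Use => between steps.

S => KS => wSS => wKSS => wgXSS => wgKgwSS => wgSwgwSS => wgwwgwSS => wgwwgwwS => wgwwgwww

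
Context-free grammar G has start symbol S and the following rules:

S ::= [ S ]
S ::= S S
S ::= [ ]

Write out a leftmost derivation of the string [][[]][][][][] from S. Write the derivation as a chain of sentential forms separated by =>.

S => SS => SSS => []SS => []SSS => []SSSS => []SSSSS => [][S]SSSS => [][[]]SSSS => [][[]][]SSS => [][[]][][]SS => [][[]][][][]S => [][[]][][][][]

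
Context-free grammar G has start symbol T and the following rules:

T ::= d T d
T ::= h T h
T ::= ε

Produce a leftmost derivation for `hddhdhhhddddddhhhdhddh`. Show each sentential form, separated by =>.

T => hTh => hdTdh => hddTddh => hddhThddh => hddhdTdhddh => hddhdhThdhddh => hddhdhhThhdhddh => hddhdhhhThhhdhddh => hddhdhhhdTdhhhdhddh => hddhdhhhddTddhhhdhddh => hddhdhhhdddTdddhhhdhddh => hddhdhhhddddddhhhdhddh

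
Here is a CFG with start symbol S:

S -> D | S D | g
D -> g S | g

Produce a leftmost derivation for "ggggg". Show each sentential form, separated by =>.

S => SD => SDD => DDD => gSDD => gDDD => ggDD => gggD => ggggS => ggggg

S => SD   [S -> S D]
SD => SDD   [S -> S D]
SDD => DDD   [S -> D]
DDD => gSDD   [D -> g S]
gSDD => gDDD   [S -> D]
gDDD => ggDD   [D -> g]
ggDD => gggD   [D -> g]
gggD => ggggS   [D -> g S]
ggggS => ggggg   [S -> g]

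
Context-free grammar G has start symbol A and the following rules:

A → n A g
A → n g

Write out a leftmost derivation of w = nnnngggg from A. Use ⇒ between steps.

A ⇒ nAg ⇒ nnAgg ⇒ nnnAggg ⇒ nnnngggg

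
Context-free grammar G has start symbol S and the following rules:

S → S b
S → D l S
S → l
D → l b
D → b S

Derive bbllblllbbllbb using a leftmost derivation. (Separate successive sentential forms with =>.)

S => Sb   [S → S b]
Sb => DlSb   [S → D l S]
DlSb => bSlSb   [D → b S]
bSlSb => bDlSlSb   [S → D l S]
bDlSlSb => bbSlSlSb   [D → b S]
bbSlSlSb => bbllSlSb   [S → l]
bbllSlSb => bbllSblSb   [S → S b]
bbllSblSb => bbllSbblSb   [S → S b]
bbllSbblSb => bbllDlSbblSb   [S → D l S]
bbllDlSbblSb => bbllbSlSbblSb   [D → b S]
bbllbSlSbblSb => bbllbllSbblSb   [S → l]
bbllbllSbblSb => bbllblllbblSb   [S → l]
bbllblllbblSb => bbllblllbblSbb   [S → S b]
bbllblllbblSbb => bbllblllbbllbb   [S → l]

S => Sb => DlSb => bSlSb => bDlSlSb => bbSlSlSb => bbllSlSb => bbllSblSb => bbllSbblSb => bbllDlSbblSb => bbllbSlSbblSb => bbllbllSbblSb => bbllblllbblSb => bbllblllbblSbb => bbllblllbbllbb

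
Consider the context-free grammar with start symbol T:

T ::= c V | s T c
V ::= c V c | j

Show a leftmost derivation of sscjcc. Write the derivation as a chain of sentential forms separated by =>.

T => sTc => ssTcc => sscVcc => sscjcc

T => sTc   [T ::= s T c]
sTc => ssTcc   [T ::= s T c]
ssTcc => sscVcc   [T ::= c V]
sscVcc => sscjcc   [V ::= j]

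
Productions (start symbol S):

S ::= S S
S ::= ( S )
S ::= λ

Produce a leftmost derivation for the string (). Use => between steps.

S => SS => SSS => (S)SS => ()SS => ()S => ()

S => SS   [S ::= S S]
SS => SSS   [S ::= S S]
SSS => (S)SS   [S ::= ( S )]
(S)SS => ()SS   [S ::= λ]
()SS => ()S   [S ::= λ]
()S => ()   [S ::= λ]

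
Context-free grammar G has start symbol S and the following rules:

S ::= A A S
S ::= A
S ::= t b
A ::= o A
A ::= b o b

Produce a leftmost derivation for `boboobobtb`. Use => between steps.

S=>AAS=>bobAS=>boboAS=>bobooAS=>boboobobS=>boboobobtb

S => AAS   [S ::= A A S]
AAS => bobAS   [A ::= b o b]
bobAS => boboAS   [A ::= o A]
boboAS => bobooAS   [A ::= o A]
bobooAS => boboobobS   [A ::= b o b]
boboobobS => boboobobtb   [S ::= t b]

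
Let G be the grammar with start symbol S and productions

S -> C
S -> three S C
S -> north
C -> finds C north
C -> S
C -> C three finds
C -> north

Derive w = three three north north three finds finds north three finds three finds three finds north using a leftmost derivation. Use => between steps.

S => three S C => three three S C C => three three C C C => three three north C C => three three north C three finds C => three three north S three finds C => three three north north three finds C => three three north north three finds finds C north => three three north north three finds finds C three finds north => three three north north three finds finds C three finds three finds north => three three north north three finds finds C three finds three finds three finds north => three three north north three finds finds north three finds three finds three finds north

S => three S C   [S -> three S C]
three S C => three three S C C   [S -> three S C]
three three S C C => three three C C C   [S -> C]
three three C C C => three three north C C   [C -> north]
three three north C C => three three north C three finds C   [C -> C three finds]
three three north C three finds C => three three north S three finds C   [C -> S]
three three north S three finds C => three three north north three finds C   [S -> north]
three three north north three finds C => three three north north three finds finds C north   [C -> finds C north]
three three north north three finds finds C north => three three north north three finds finds C three finds north   [C -> C three finds]
three three north north three finds finds C three finds north => three three north north three finds finds C three finds three finds north   [C -> C three finds]
three three north north three finds finds C three finds three finds north => three three north north three finds finds C three finds three finds three finds north   [C -> C three finds]
three three north north three finds finds C three finds three finds three finds north => three three north north three finds finds north three finds three finds three finds north   [C -> north]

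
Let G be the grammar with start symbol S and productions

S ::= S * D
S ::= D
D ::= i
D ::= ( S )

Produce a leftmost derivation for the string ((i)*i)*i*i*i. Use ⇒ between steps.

S ⇒ S*D   [S ::= S * D]
S*D ⇒ S*D*D   [S ::= S * D]
S*D*D ⇒ S*D*D*D   [S ::= S * D]
S*D*D*D ⇒ D*D*D*D   [S ::= D]
D*D*D*D ⇒ (S)*D*D*D   [D ::= ( S )]
(S)*D*D*D ⇒ (S*D)*D*D*D   [S ::= S * D]
(S*D)*D*D*D ⇒ (D*D)*D*D*D   [S ::= D]
(D*D)*D*D*D ⇒ ((S)*D)*D*D*D   [D ::= ( S )]
((S)*D)*D*D*D ⇒ ((D)*D)*D*D*D   [S ::= D]
((D)*D)*D*D*D ⇒ ((i)*D)*D*D*D   [D ::= i]
((i)*D)*D*D*D ⇒ ((i)*i)*D*D*D   [D ::= i]
((i)*i)*D*D*D ⇒ ((i)*i)*i*D*D   [D ::= i]
((i)*i)*i*D*D ⇒ ((i)*i)*i*i*D   [D ::= i]
((i)*i)*i*i*D ⇒ ((i)*i)*i*i*i   [D ::= i]

S⇒S*D⇒S*D*D⇒S*D*D*D⇒D*D*D*D⇒(S)*D*D*D⇒(S*D)*D*D*D⇒(D*D)*D*D*D⇒((S)*D)*D*D*D⇒((D)*D)*D*D*D⇒((i)*D)*D*D*D⇒((i)*i)*D*D*D⇒((i)*i)*i*D*D⇒((i)*i)*i*i*D⇒((i)*i)*i*i*i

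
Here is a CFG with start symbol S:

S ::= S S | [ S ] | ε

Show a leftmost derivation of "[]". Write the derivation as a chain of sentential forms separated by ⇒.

S ⇒ SS ⇒ SSS ⇒ [S]SS ⇒ []SS ⇒ []S ⇒ []

S ⇒ SS   [S ::= S S]
SS ⇒ SSS   [S ::= S S]
SSS ⇒ [S]SS   [S ::= [ S ]]
[S]SS ⇒ []SS   [S ::= ε]
[]SS ⇒ []S   [S ::= ε]
[]S ⇒ []   [S ::= ε]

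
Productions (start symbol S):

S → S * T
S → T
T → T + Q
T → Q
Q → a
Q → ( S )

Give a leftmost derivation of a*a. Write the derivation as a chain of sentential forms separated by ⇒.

S ⇒ S*T ⇒ T*T ⇒ Q*T ⇒ a*T ⇒ a*Q ⇒ a*a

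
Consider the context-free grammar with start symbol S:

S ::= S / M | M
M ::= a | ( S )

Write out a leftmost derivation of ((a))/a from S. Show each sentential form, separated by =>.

S => S/M   [S ::= S / M]
S/M => M/M   [S ::= M]
M/M => (S)/M   [M ::= ( S )]
(S)/M => (M)/M   [S ::= M]
(M)/M => ((S))/M   [M ::= ( S )]
((S))/M => ((M))/M   [S ::= M]
((M))/M => ((a))/M   [M ::= a]
((a))/M => ((a))/a   [M ::= a]

S=>S/M=>M/M=>(S)/M=>(M)/M=>((S))/M=>((M))/M=>((a))/M=>((a))/a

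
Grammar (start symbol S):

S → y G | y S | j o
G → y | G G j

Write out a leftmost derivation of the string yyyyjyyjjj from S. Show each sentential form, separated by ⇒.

S ⇒ yG ⇒ yGGj ⇒ yyGj ⇒ yyGGjj ⇒ yyGGjGjj ⇒ yyyGjGjj ⇒ yyyyjGjj ⇒ yyyyjGGjjj ⇒ yyyyjyGjjj ⇒ yyyyjyyjjj

S ⇒ yG   [S → y G]
yG ⇒ yGGj   [G → G G j]
yGGj ⇒ yyGj   [G → y]
yyGj ⇒ yyGGjj   [G → G G j]
yyGGjj ⇒ yyGGjGjj   [G → G G j]
yyGGjGjj ⇒ yyyGjGjj   [G → y]
yyyGjGjj ⇒ yyyyjGjj   [G → y]
yyyyjGjj ⇒ yyyyjGGjjj   [G → G G j]
yyyyjGGjjj ⇒ yyyyjyGjjj   [G → y]
yyyyjyGjjj ⇒ yyyyjyyjjj   [G → y]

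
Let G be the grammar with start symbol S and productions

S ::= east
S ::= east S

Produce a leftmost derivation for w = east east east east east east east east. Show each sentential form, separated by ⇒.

S ⇒ east S   [S ::= east S]
east S ⇒ east east S   [S ::= east S]
east east S ⇒ east east east S   [S ::= east S]
east east east S ⇒ east east east east S   [S ::= east S]
east east east east S ⇒ east east east east east S   [S ::= east S]
east east east east east S ⇒ east east east east east east S   [S ::= east S]
east east east east east east S ⇒ east east east east east east east S   [S ::= east S]
east east east east east east east S ⇒ east east east east east east east east   [S ::= east]

S ⇒ east S ⇒ east east S ⇒ east east east S ⇒ east east east east S ⇒ east east east east east S ⇒ east east east east east east S ⇒ east east east east east east east S ⇒ east east east east east east east east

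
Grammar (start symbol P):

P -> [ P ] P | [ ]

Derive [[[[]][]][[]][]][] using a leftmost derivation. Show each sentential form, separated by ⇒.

P ⇒ [P]P   [P -> [ P ] P]
[P]P ⇒ [[P]P]P   [P -> [ P ] P]
[[P]P]P ⇒ [[[P]P]P]P   [P -> [ P ] P]
[[[P]P]P]P ⇒ [[[[]]P]P]P   [P -> [ ]]
[[[[]]P]P]P ⇒ [[[[]][]]P]P   [P -> [ ]]
[[[[]][]]P]P ⇒ [[[[]][]][P]P]P   [P -> [ P ] P]
[[[[]][]][P]P]P ⇒ [[[[]][]][[]]P]P   [P -> [ ]]
[[[[]][]][[]]P]P ⇒ [[[[]][]][[]][]]P   [P -> [ ]]
[[[[]][]][[]][]]P ⇒ [[[[]][]][[]][]][]   [P -> [ ]]

P ⇒ [P]P ⇒ [[P]P]P ⇒ [[[P]P]P]P ⇒ [[[[]]P]P]P ⇒ [[[[]][]]P]P ⇒ [[[[]][]][P]P]P ⇒ [[[[]][]][[]]P]P ⇒ [[[[]][]][[]][]]P ⇒ [[[[]][]][[]][]][]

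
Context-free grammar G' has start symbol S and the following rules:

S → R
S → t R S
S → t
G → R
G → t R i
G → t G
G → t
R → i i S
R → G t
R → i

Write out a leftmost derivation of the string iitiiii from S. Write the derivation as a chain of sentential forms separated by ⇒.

S ⇒ R   [S → R]
R ⇒ iiS   [R → i i S]
iiS ⇒ iitRS   [S → t R S]
iitRS ⇒ iitiS   [R → i]
iitiS ⇒ iitiR   [S → R]
iitiR ⇒ iitiiiS   [R → i i S]
iitiiiS ⇒ iitiiiR   [S → R]
iitiiiR ⇒ iitiiii   [R → i]

S⇒R⇒iiS⇒iitRS⇒iitiS⇒iitiR⇒iitiiiS⇒iitiiiR⇒iitiiii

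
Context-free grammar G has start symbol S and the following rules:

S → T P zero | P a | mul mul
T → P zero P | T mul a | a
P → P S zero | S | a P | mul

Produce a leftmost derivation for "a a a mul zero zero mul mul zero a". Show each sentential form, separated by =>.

S => P a => a P a => a a P a => a a S a => a a T P zero a => a a P zero P P zero a => a a S zero P P zero a => a a T P zero zero P P zero a => a a a P zero zero P P zero a => a a a mul zero zero P P zero a => a a a mul zero zero mul P zero a => a a a mul zero zero mul mul zero a

S => P a   [S → P a]
P a => a P a   [P → a P]
a P a => a a P a   [P → a P]
a a P a => a a S a   [P → S]
a a S a => a a T P zero a   [S → T P zero]
a a T P zero a => a a P zero P P zero a   [T → P zero P]
a a P zero P P zero a => a a S zero P P zero a   [P → S]
a a S zero P P zero a => a a T P zero zero P P zero a   [S → T P zero]
a a T P zero zero P P zero a => a a a P zero zero P P zero a   [T → a]
a a a P zero zero P P zero a => a a a mul zero zero P P zero a   [P → mul]
a a a mul zero zero P P zero a => a a a mul zero zero mul P zero a   [P → mul]
a a a mul zero zero mul P zero a => a a a mul zero zero mul mul zero a   [P → mul]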